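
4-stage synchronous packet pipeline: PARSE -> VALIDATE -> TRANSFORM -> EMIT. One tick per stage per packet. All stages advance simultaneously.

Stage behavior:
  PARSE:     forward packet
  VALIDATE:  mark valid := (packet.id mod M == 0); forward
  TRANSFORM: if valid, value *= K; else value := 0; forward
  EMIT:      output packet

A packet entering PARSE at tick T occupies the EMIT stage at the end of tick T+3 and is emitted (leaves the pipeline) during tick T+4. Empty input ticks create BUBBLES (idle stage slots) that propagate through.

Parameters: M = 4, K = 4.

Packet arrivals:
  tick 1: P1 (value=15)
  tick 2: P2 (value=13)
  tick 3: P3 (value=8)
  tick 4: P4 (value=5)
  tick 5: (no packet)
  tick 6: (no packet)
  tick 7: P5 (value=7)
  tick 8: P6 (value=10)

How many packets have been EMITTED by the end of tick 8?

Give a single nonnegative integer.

Answer: 4

Derivation:
Tick 1: [PARSE:P1(v=15,ok=F), VALIDATE:-, TRANSFORM:-, EMIT:-] out:-; in:P1
Tick 2: [PARSE:P2(v=13,ok=F), VALIDATE:P1(v=15,ok=F), TRANSFORM:-, EMIT:-] out:-; in:P2
Tick 3: [PARSE:P3(v=8,ok=F), VALIDATE:P2(v=13,ok=F), TRANSFORM:P1(v=0,ok=F), EMIT:-] out:-; in:P3
Tick 4: [PARSE:P4(v=5,ok=F), VALIDATE:P3(v=8,ok=F), TRANSFORM:P2(v=0,ok=F), EMIT:P1(v=0,ok=F)] out:-; in:P4
Tick 5: [PARSE:-, VALIDATE:P4(v=5,ok=T), TRANSFORM:P3(v=0,ok=F), EMIT:P2(v=0,ok=F)] out:P1(v=0); in:-
Tick 6: [PARSE:-, VALIDATE:-, TRANSFORM:P4(v=20,ok=T), EMIT:P3(v=0,ok=F)] out:P2(v=0); in:-
Tick 7: [PARSE:P5(v=7,ok=F), VALIDATE:-, TRANSFORM:-, EMIT:P4(v=20,ok=T)] out:P3(v=0); in:P5
Tick 8: [PARSE:P6(v=10,ok=F), VALIDATE:P5(v=7,ok=F), TRANSFORM:-, EMIT:-] out:P4(v=20); in:P6
Emitted by tick 8: ['P1', 'P2', 'P3', 'P4']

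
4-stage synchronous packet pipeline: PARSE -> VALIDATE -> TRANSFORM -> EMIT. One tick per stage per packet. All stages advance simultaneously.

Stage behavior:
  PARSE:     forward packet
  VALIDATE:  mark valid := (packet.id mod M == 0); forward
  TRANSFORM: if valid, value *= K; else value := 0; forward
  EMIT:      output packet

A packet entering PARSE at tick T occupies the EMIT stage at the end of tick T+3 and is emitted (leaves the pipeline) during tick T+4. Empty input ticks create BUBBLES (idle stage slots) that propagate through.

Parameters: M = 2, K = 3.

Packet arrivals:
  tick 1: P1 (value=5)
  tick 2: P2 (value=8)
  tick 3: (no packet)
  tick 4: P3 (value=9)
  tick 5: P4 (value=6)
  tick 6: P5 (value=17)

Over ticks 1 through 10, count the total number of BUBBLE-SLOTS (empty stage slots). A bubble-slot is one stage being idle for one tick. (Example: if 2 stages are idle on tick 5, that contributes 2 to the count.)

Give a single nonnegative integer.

Tick 1: [PARSE:P1(v=5,ok=F), VALIDATE:-, TRANSFORM:-, EMIT:-] out:-; bubbles=3
Tick 2: [PARSE:P2(v=8,ok=F), VALIDATE:P1(v=5,ok=F), TRANSFORM:-, EMIT:-] out:-; bubbles=2
Tick 3: [PARSE:-, VALIDATE:P2(v=8,ok=T), TRANSFORM:P1(v=0,ok=F), EMIT:-] out:-; bubbles=2
Tick 4: [PARSE:P3(v=9,ok=F), VALIDATE:-, TRANSFORM:P2(v=24,ok=T), EMIT:P1(v=0,ok=F)] out:-; bubbles=1
Tick 5: [PARSE:P4(v=6,ok=F), VALIDATE:P3(v=9,ok=F), TRANSFORM:-, EMIT:P2(v=24,ok=T)] out:P1(v=0); bubbles=1
Tick 6: [PARSE:P5(v=17,ok=F), VALIDATE:P4(v=6,ok=T), TRANSFORM:P3(v=0,ok=F), EMIT:-] out:P2(v=24); bubbles=1
Tick 7: [PARSE:-, VALIDATE:P5(v=17,ok=F), TRANSFORM:P4(v=18,ok=T), EMIT:P3(v=0,ok=F)] out:-; bubbles=1
Tick 8: [PARSE:-, VALIDATE:-, TRANSFORM:P5(v=0,ok=F), EMIT:P4(v=18,ok=T)] out:P3(v=0); bubbles=2
Tick 9: [PARSE:-, VALIDATE:-, TRANSFORM:-, EMIT:P5(v=0,ok=F)] out:P4(v=18); bubbles=3
Tick 10: [PARSE:-, VALIDATE:-, TRANSFORM:-, EMIT:-] out:P5(v=0); bubbles=4
Total bubble-slots: 20

Answer: 20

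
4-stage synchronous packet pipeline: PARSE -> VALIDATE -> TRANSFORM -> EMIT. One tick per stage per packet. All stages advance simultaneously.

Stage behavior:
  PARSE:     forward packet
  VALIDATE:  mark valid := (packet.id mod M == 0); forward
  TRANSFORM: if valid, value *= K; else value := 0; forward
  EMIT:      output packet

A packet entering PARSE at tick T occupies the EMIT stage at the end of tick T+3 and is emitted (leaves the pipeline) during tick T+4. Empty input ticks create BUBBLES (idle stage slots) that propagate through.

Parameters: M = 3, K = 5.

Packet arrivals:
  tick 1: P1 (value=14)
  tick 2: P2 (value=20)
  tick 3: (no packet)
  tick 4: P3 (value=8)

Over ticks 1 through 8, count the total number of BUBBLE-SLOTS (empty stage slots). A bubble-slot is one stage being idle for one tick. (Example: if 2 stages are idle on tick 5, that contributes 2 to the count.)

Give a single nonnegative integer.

Tick 1: [PARSE:P1(v=14,ok=F), VALIDATE:-, TRANSFORM:-, EMIT:-] out:-; bubbles=3
Tick 2: [PARSE:P2(v=20,ok=F), VALIDATE:P1(v=14,ok=F), TRANSFORM:-, EMIT:-] out:-; bubbles=2
Tick 3: [PARSE:-, VALIDATE:P2(v=20,ok=F), TRANSFORM:P1(v=0,ok=F), EMIT:-] out:-; bubbles=2
Tick 4: [PARSE:P3(v=8,ok=F), VALIDATE:-, TRANSFORM:P2(v=0,ok=F), EMIT:P1(v=0,ok=F)] out:-; bubbles=1
Tick 5: [PARSE:-, VALIDATE:P3(v=8,ok=T), TRANSFORM:-, EMIT:P2(v=0,ok=F)] out:P1(v=0); bubbles=2
Tick 6: [PARSE:-, VALIDATE:-, TRANSFORM:P3(v=40,ok=T), EMIT:-] out:P2(v=0); bubbles=3
Tick 7: [PARSE:-, VALIDATE:-, TRANSFORM:-, EMIT:P3(v=40,ok=T)] out:-; bubbles=3
Tick 8: [PARSE:-, VALIDATE:-, TRANSFORM:-, EMIT:-] out:P3(v=40); bubbles=4
Total bubble-slots: 20

Answer: 20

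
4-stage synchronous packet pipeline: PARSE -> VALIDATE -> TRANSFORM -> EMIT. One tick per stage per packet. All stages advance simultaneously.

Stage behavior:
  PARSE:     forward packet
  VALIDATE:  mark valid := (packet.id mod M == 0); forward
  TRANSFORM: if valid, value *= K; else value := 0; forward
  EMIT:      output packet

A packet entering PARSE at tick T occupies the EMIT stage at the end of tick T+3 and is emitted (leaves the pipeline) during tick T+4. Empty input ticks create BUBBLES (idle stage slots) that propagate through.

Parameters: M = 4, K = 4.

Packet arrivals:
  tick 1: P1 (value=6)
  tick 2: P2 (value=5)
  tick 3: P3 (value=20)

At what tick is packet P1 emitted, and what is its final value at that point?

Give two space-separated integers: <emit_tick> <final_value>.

Tick 1: [PARSE:P1(v=6,ok=F), VALIDATE:-, TRANSFORM:-, EMIT:-] out:-; in:P1
Tick 2: [PARSE:P2(v=5,ok=F), VALIDATE:P1(v=6,ok=F), TRANSFORM:-, EMIT:-] out:-; in:P2
Tick 3: [PARSE:P3(v=20,ok=F), VALIDATE:P2(v=5,ok=F), TRANSFORM:P1(v=0,ok=F), EMIT:-] out:-; in:P3
Tick 4: [PARSE:-, VALIDATE:P3(v=20,ok=F), TRANSFORM:P2(v=0,ok=F), EMIT:P1(v=0,ok=F)] out:-; in:-
Tick 5: [PARSE:-, VALIDATE:-, TRANSFORM:P3(v=0,ok=F), EMIT:P2(v=0,ok=F)] out:P1(v=0); in:-
Tick 6: [PARSE:-, VALIDATE:-, TRANSFORM:-, EMIT:P3(v=0,ok=F)] out:P2(v=0); in:-
Tick 7: [PARSE:-, VALIDATE:-, TRANSFORM:-, EMIT:-] out:P3(v=0); in:-
P1: arrives tick 1, valid=False (id=1, id%4=1), emit tick 5, final value 0

Answer: 5 0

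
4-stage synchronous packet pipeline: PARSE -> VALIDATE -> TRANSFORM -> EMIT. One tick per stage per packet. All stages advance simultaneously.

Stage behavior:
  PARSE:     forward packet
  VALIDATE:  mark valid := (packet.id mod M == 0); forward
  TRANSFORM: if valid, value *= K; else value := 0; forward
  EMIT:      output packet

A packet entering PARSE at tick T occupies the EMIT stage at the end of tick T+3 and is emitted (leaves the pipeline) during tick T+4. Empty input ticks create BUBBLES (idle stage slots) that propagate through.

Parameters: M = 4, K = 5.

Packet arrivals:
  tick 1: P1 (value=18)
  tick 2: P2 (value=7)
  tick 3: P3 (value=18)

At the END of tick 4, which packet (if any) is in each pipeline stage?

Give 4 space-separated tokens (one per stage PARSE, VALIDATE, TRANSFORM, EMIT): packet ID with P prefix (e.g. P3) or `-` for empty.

Answer: - P3 P2 P1

Derivation:
Tick 1: [PARSE:P1(v=18,ok=F), VALIDATE:-, TRANSFORM:-, EMIT:-] out:-; in:P1
Tick 2: [PARSE:P2(v=7,ok=F), VALIDATE:P1(v=18,ok=F), TRANSFORM:-, EMIT:-] out:-; in:P2
Tick 3: [PARSE:P3(v=18,ok=F), VALIDATE:P2(v=7,ok=F), TRANSFORM:P1(v=0,ok=F), EMIT:-] out:-; in:P3
Tick 4: [PARSE:-, VALIDATE:P3(v=18,ok=F), TRANSFORM:P2(v=0,ok=F), EMIT:P1(v=0,ok=F)] out:-; in:-
At end of tick 4: ['-', 'P3', 'P2', 'P1']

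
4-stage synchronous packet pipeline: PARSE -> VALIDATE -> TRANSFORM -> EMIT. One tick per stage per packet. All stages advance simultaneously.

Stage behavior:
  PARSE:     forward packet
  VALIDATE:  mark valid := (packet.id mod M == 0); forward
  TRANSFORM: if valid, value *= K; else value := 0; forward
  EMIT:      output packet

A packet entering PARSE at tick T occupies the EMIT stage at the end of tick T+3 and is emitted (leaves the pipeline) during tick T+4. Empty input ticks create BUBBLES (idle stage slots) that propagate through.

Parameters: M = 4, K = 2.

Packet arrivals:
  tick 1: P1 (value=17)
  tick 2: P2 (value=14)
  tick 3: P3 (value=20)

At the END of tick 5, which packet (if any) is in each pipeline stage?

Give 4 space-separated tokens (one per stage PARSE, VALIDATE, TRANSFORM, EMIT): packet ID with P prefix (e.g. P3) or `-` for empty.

Answer: - - P3 P2

Derivation:
Tick 1: [PARSE:P1(v=17,ok=F), VALIDATE:-, TRANSFORM:-, EMIT:-] out:-; in:P1
Tick 2: [PARSE:P2(v=14,ok=F), VALIDATE:P1(v=17,ok=F), TRANSFORM:-, EMIT:-] out:-; in:P2
Tick 3: [PARSE:P3(v=20,ok=F), VALIDATE:P2(v=14,ok=F), TRANSFORM:P1(v=0,ok=F), EMIT:-] out:-; in:P3
Tick 4: [PARSE:-, VALIDATE:P3(v=20,ok=F), TRANSFORM:P2(v=0,ok=F), EMIT:P1(v=0,ok=F)] out:-; in:-
Tick 5: [PARSE:-, VALIDATE:-, TRANSFORM:P3(v=0,ok=F), EMIT:P2(v=0,ok=F)] out:P1(v=0); in:-
At end of tick 5: ['-', '-', 'P3', 'P2']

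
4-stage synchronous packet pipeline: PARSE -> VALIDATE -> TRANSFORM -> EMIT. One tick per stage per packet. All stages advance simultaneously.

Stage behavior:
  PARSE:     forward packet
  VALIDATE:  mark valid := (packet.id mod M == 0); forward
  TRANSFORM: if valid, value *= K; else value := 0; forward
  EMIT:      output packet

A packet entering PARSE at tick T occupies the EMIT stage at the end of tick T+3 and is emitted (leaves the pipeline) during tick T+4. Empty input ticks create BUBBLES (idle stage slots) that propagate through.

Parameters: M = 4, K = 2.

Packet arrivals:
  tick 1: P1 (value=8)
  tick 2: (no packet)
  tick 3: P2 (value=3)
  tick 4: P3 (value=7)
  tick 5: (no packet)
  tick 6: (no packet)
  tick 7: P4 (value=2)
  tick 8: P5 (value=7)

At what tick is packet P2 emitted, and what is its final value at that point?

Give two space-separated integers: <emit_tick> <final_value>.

Answer: 7 0

Derivation:
Tick 1: [PARSE:P1(v=8,ok=F), VALIDATE:-, TRANSFORM:-, EMIT:-] out:-; in:P1
Tick 2: [PARSE:-, VALIDATE:P1(v=8,ok=F), TRANSFORM:-, EMIT:-] out:-; in:-
Tick 3: [PARSE:P2(v=3,ok=F), VALIDATE:-, TRANSFORM:P1(v=0,ok=F), EMIT:-] out:-; in:P2
Tick 4: [PARSE:P3(v=7,ok=F), VALIDATE:P2(v=3,ok=F), TRANSFORM:-, EMIT:P1(v=0,ok=F)] out:-; in:P3
Tick 5: [PARSE:-, VALIDATE:P3(v=7,ok=F), TRANSFORM:P2(v=0,ok=F), EMIT:-] out:P1(v=0); in:-
Tick 6: [PARSE:-, VALIDATE:-, TRANSFORM:P3(v=0,ok=F), EMIT:P2(v=0,ok=F)] out:-; in:-
Tick 7: [PARSE:P4(v=2,ok=F), VALIDATE:-, TRANSFORM:-, EMIT:P3(v=0,ok=F)] out:P2(v=0); in:P4
Tick 8: [PARSE:P5(v=7,ok=F), VALIDATE:P4(v=2,ok=T), TRANSFORM:-, EMIT:-] out:P3(v=0); in:P5
Tick 9: [PARSE:-, VALIDATE:P5(v=7,ok=F), TRANSFORM:P4(v=4,ok=T), EMIT:-] out:-; in:-
Tick 10: [PARSE:-, VALIDATE:-, TRANSFORM:P5(v=0,ok=F), EMIT:P4(v=4,ok=T)] out:-; in:-
Tick 11: [PARSE:-, VALIDATE:-, TRANSFORM:-, EMIT:P5(v=0,ok=F)] out:P4(v=4); in:-
Tick 12: [PARSE:-, VALIDATE:-, TRANSFORM:-, EMIT:-] out:P5(v=0); in:-
P2: arrives tick 3, valid=False (id=2, id%4=2), emit tick 7, final value 0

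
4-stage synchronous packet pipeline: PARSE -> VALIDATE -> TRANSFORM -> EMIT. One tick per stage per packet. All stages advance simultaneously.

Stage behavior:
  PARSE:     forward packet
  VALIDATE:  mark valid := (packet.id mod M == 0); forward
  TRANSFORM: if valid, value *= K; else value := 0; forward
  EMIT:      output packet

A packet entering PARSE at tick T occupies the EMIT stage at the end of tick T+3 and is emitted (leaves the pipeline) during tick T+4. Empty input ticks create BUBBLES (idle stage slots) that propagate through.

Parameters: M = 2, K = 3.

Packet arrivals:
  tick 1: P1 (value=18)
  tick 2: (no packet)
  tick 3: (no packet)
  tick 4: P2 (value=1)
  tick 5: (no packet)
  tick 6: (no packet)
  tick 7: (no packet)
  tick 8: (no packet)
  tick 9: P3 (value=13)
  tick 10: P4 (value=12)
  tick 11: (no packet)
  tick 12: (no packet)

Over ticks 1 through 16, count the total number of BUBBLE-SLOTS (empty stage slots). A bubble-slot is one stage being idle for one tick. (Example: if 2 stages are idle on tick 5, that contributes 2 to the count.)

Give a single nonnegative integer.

Answer: 48

Derivation:
Tick 1: [PARSE:P1(v=18,ok=F), VALIDATE:-, TRANSFORM:-, EMIT:-] out:-; bubbles=3
Tick 2: [PARSE:-, VALIDATE:P1(v=18,ok=F), TRANSFORM:-, EMIT:-] out:-; bubbles=3
Tick 3: [PARSE:-, VALIDATE:-, TRANSFORM:P1(v=0,ok=F), EMIT:-] out:-; bubbles=3
Tick 4: [PARSE:P2(v=1,ok=F), VALIDATE:-, TRANSFORM:-, EMIT:P1(v=0,ok=F)] out:-; bubbles=2
Tick 5: [PARSE:-, VALIDATE:P2(v=1,ok=T), TRANSFORM:-, EMIT:-] out:P1(v=0); bubbles=3
Tick 6: [PARSE:-, VALIDATE:-, TRANSFORM:P2(v=3,ok=T), EMIT:-] out:-; bubbles=3
Tick 7: [PARSE:-, VALIDATE:-, TRANSFORM:-, EMIT:P2(v=3,ok=T)] out:-; bubbles=3
Tick 8: [PARSE:-, VALIDATE:-, TRANSFORM:-, EMIT:-] out:P2(v=3); bubbles=4
Tick 9: [PARSE:P3(v=13,ok=F), VALIDATE:-, TRANSFORM:-, EMIT:-] out:-; bubbles=3
Tick 10: [PARSE:P4(v=12,ok=F), VALIDATE:P3(v=13,ok=F), TRANSFORM:-, EMIT:-] out:-; bubbles=2
Tick 11: [PARSE:-, VALIDATE:P4(v=12,ok=T), TRANSFORM:P3(v=0,ok=F), EMIT:-] out:-; bubbles=2
Tick 12: [PARSE:-, VALIDATE:-, TRANSFORM:P4(v=36,ok=T), EMIT:P3(v=0,ok=F)] out:-; bubbles=2
Tick 13: [PARSE:-, VALIDATE:-, TRANSFORM:-, EMIT:P4(v=36,ok=T)] out:P3(v=0); bubbles=3
Tick 14: [PARSE:-, VALIDATE:-, TRANSFORM:-, EMIT:-] out:P4(v=36); bubbles=4
Tick 15: [PARSE:-, VALIDATE:-, TRANSFORM:-, EMIT:-] out:-; bubbles=4
Tick 16: [PARSE:-, VALIDATE:-, TRANSFORM:-, EMIT:-] out:-; bubbles=4
Total bubble-slots: 48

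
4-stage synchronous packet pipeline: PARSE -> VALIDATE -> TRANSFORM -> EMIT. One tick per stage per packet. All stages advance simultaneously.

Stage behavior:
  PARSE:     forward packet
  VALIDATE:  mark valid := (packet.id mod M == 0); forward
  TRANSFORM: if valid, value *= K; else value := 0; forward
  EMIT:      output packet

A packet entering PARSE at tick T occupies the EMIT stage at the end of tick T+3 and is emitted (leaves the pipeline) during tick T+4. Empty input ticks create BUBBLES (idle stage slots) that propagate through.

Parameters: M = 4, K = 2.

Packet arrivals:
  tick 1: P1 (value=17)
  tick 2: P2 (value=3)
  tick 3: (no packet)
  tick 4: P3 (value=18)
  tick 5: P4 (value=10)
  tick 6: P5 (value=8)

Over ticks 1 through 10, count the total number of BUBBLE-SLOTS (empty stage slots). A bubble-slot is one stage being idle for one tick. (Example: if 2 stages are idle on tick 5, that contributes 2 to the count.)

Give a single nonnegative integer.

Answer: 20

Derivation:
Tick 1: [PARSE:P1(v=17,ok=F), VALIDATE:-, TRANSFORM:-, EMIT:-] out:-; bubbles=3
Tick 2: [PARSE:P2(v=3,ok=F), VALIDATE:P1(v=17,ok=F), TRANSFORM:-, EMIT:-] out:-; bubbles=2
Tick 3: [PARSE:-, VALIDATE:P2(v=3,ok=F), TRANSFORM:P1(v=0,ok=F), EMIT:-] out:-; bubbles=2
Tick 4: [PARSE:P3(v=18,ok=F), VALIDATE:-, TRANSFORM:P2(v=0,ok=F), EMIT:P1(v=0,ok=F)] out:-; bubbles=1
Tick 5: [PARSE:P4(v=10,ok=F), VALIDATE:P3(v=18,ok=F), TRANSFORM:-, EMIT:P2(v=0,ok=F)] out:P1(v=0); bubbles=1
Tick 6: [PARSE:P5(v=8,ok=F), VALIDATE:P4(v=10,ok=T), TRANSFORM:P3(v=0,ok=F), EMIT:-] out:P2(v=0); bubbles=1
Tick 7: [PARSE:-, VALIDATE:P5(v=8,ok=F), TRANSFORM:P4(v=20,ok=T), EMIT:P3(v=0,ok=F)] out:-; bubbles=1
Tick 8: [PARSE:-, VALIDATE:-, TRANSFORM:P5(v=0,ok=F), EMIT:P4(v=20,ok=T)] out:P3(v=0); bubbles=2
Tick 9: [PARSE:-, VALIDATE:-, TRANSFORM:-, EMIT:P5(v=0,ok=F)] out:P4(v=20); bubbles=3
Tick 10: [PARSE:-, VALIDATE:-, TRANSFORM:-, EMIT:-] out:P5(v=0); bubbles=4
Total bubble-slots: 20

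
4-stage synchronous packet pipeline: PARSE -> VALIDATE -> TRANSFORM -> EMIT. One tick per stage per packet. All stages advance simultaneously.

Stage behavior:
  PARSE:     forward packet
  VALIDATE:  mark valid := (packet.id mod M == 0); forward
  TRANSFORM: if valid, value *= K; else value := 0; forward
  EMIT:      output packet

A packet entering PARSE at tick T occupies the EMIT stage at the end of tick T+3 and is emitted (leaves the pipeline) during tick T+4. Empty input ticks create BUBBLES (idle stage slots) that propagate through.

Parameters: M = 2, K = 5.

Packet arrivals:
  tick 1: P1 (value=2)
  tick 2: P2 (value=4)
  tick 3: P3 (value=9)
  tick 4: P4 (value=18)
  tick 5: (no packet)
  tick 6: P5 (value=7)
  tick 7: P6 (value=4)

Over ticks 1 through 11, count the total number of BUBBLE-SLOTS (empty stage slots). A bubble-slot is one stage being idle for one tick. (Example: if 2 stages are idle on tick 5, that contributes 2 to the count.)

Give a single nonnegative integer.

Answer: 20

Derivation:
Tick 1: [PARSE:P1(v=2,ok=F), VALIDATE:-, TRANSFORM:-, EMIT:-] out:-; bubbles=3
Tick 2: [PARSE:P2(v=4,ok=F), VALIDATE:P1(v=2,ok=F), TRANSFORM:-, EMIT:-] out:-; bubbles=2
Tick 3: [PARSE:P3(v=9,ok=F), VALIDATE:P2(v=4,ok=T), TRANSFORM:P1(v=0,ok=F), EMIT:-] out:-; bubbles=1
Tick 4: [PARSE:P4(v=18,ok=F), VALIDATE:P3(v=9,ok=F), TRANSFORM:P2(v=20,ok=T), EMIT:P1(v=0,ok=F)] out:-; bubbles=0
Tick 5: [PARSE:-, VALIDATE:P4(v=18,ok=T), TRANSFORM:P3(v=0,ok=F), EMIT:P2(v=20,ok=T)] out:P1(v=0); bubbles=1
Tick 6: [PARSE:P5(v=7,ok=F), VALIDATE:-, TRANSFORM:P4(v=90,ok=T), EMIT:P3(v=0,ok=F)] out:P2(v=20); bubbles=1
Tick 7: [PARSE:P6(v=4,ok=F), VALIDATE:P5(v=7,ok=F), TRANSFORM:-, EMIT:P4(v=90,ok=T)] out:P3(v=0); bubbles=1
Tick 8: [PARSE:-, VALIDATE:P6(v=4,ok=T), TRANSFORM:P5(v=0,ok=F), EMIT:-] out:P4(v=90); bubbles=2
Tick 9: [PARSE:-, VALIDATE:-, TRANSFORM:P6(v=20,ok=T), EMIT:P5(v=0,ok=F)] out:-; bubbles=2
Tick 10: [PARSE:-, VALIDATE:-, TRANSFORM:-, EMIT:P6(v=20,ok=T)] out:P5(v=0); bubbles=3
Tick 11: [PARSE:-, VALIDATE:-, TRANSFORM:-, EMIT:-] out:P6(v=20); bubbles=4
Total bubble-slots: 20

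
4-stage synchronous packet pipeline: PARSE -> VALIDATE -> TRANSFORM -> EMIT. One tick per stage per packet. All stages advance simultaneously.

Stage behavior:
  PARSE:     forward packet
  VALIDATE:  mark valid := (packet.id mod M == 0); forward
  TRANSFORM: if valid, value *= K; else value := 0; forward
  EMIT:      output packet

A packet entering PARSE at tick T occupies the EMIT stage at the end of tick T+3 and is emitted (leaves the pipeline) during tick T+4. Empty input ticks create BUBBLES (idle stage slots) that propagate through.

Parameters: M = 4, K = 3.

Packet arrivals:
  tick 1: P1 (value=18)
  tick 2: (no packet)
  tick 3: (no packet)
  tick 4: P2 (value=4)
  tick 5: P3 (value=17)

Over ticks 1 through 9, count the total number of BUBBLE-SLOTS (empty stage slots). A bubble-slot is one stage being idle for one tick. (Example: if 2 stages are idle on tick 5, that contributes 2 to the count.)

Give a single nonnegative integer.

Answer: 24

Derivation:
Tick 1: [PARSE:P1(v=18,ok=F), VALIDATE:-, TRANSFORM:-, EMIT:-] out:-; bubbles=3
Tick 2: [PARSE:-, VALIDATE:P1(v=18,ok=F), TRANSFORM:-, EMIT:-] out:-; bubbles=3
Tick 3: [PARSE:-, VALIDATE:-, TRANSFORM:P1(v=0,ok=F), EMIT:-] out:-; bubbles=3
Tick 4: [PARSE:P2(v=4,ok=F), VALIDATE:-, TRANSFORM:-, EMIT:P1(v=0,ok=F)] out:-; bubbles=2
Tick 5: [PARSE:P3(v=17,ok=F), VALIDATE:P2(v=4,ok=F), TRANSFORM:-, EMIT:-] out:P1(v=0); bubbles=2
Tick 6: [PARSE:-, VALIDATE:P3(v=17,ok=F), TRANSFORM:P2(v=0,ok=F), EMIT:-] out:-; bubbles=2
Tick 7: [PARSE:-, VALIDATE:-, TRANSFORM:P3(v=0,ok=F), EMIT:P2(v=0,ok=F)] out:-; bubbles=2
Tick 8: [PARSE:-, VALIDATE:-, TRANSFORM:-, EMIT:P3(v=0,ok=F)] out:P2(v=0); bubbles=3
Tick 9: [PARSE:-, VALIDATE:-, TRANSFORM:-, EMIT:-] out:P3(v=0); bubbles=4
Total bubble-slots: 24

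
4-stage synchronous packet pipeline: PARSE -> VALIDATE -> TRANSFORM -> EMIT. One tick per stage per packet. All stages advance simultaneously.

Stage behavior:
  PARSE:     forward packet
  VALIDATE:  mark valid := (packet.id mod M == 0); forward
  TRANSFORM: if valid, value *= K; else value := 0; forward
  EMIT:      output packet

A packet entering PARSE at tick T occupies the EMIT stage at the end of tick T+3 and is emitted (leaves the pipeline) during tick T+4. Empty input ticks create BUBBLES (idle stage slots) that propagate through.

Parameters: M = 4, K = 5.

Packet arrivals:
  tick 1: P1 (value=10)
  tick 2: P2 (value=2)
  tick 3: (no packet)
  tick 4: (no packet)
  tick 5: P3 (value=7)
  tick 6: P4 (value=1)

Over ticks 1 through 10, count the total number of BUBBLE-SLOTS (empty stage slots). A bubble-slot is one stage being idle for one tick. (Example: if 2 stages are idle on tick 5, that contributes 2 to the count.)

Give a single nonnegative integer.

Answer: 24

Derivation:
Tick 1: [PARSE:P1(v=10,ok=F), VALIDATE:-, TRANSFORM:-, EMIT:-] out:-; bubbles=3
Tick 2: [PARSE:P2(v=2,ok=F), VALIDATE:P1(v=10,ok=F), TRANSFORM:-, EMIT:-] out:-; bubbles=2
Tick 3: [PARSE:-, VALIDATE:P2(v=2,ok=F), TRANSFORM:P1(v=0,ok=F), EMIT:-] out:-; bubbles=2
Tick 4: [PARSE:-, VALIDATE:-, TRANSFORM:P2(v=0,ok=F), EMIT:P1(v=0,ok=F)] out:-; bubbles=2
Tick 5: [PARSE:P3(v=7,ok=F), VALIDATE:-, TRANSFORM:-, EMIT:P2(v=0,ok=F)] out:P1(v=0); bubbles=2
Tick 6: [PARSE:P4(v=1,ok=F), VALIDATE:P3(v=7,ok=F), TRANSFORM:-, EMIT:-] out:P2(v=0); bubbles=2
Tick 7: [PARSE:-, VALIDATE:P4(v=1,ok=T), TRANSFORM:P3(v=0,ok=F), EMIT:-] out:-; bubbles=2
Tick 8: [PARSE:-, VALIDATE:-, TRANSFORM:P4(v=5,ok=T), EMIT:P3(v=0,ok=F)] out:-; bubbles=2
Tick 9: [PARSE:-, VALIDATE:-, TRANSFORM:-, EMIT:P4(v=5,ok=T)] out:P3(v=0); bubbles=3
Tick 10: [PARSE:-, VALIDATE:-, TRANSFORM:-, EMIT:-] out:P4(v=5); bubbles=4
Total bubble-slots: 24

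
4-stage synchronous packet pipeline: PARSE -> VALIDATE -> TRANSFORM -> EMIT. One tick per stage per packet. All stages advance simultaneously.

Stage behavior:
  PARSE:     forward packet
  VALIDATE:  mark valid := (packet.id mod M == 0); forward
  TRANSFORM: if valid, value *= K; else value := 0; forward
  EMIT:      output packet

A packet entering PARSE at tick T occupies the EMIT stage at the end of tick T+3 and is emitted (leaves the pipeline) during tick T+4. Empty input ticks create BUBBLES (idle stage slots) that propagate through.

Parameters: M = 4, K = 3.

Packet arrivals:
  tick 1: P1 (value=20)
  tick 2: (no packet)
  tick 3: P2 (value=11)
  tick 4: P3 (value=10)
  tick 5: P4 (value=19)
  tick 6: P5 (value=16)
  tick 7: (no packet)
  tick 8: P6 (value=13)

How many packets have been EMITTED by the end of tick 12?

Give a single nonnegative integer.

Answer: 6

Derivation:
Tick 1: [PARSE:P1(v=20,ok=F), VALIDATE:-, TRANSFORM:-, EMIT:-] out:-; in:P1
Tick 2: [PARSE:-, VALIDATE:P1(v=20,ok=F), TRANSFORM:-, EMIT:-] out:-; in:-
Tick 3: [PARSE:P2(v=11,ok=F), VALIDATE:-, TRANSFORM:P1(v=0,ok=F), EMIT:-] out:-; in:P2
Tick 4: [PARSE:P3(v=10,ok=F), VALIDATE:P2(v=11,ok=F), TRANSFORM:-, EMIT:P1(v=0,ok=F)] out:-; in:P3
Tick 5: [PARSE:P4(v=19,ok=F), VALIDATE:P3(v=10,ok=F), TRANSFORM:P2(v=0,ok=F), EMIT:-] out:P1(v=0); in:P4
Tick 6: [PARSE:P5(v=16,ok=F), VALIDATE:P4(v=19,ok=T), TRANSFORM:P3(v=0,ok=F), EMIT:P2(v=0,ok=F)] out:-; in:P5
Tick 7: [PARSE:-, VALIDATE:P5(v=16,ok=F), TRANSFORM:P4(v=57,ok=T), EMIT:P3(v=0,ok=F)] out:P2(v=0); in:-
Tick 8: [PARSE:P6(v=13,ok=F), VALIDATE:-, TRANSFORM:P5(v=0,ok=F), EMIT:P4(v=57,ok=T)] out:P3(v=0); in:P6
Tick 9: [PARSE:-, VALIDATE:P6(v=13,ok=F), TRANSFORM:-, EMIT:P5(v=0,ok=F)] out:P4(v=57); in:-
Tick 10: [PARSE:-, VALIDATE:-, TRANSFORM:P6(v=0,ok=F), EMIT:-] out:P5(v=0); in:-
Tick 11: [PARSE:-, VALIDATE:-, TRANSFORM:-, EMIT:P6(v=0,ok=F)] out:-; in:-
Tick 12: [PARSE:-, VALIDATE:-, TRANSFORM:-, EMIT:-] out:P6(v=0); in:-
Emitted by tick 12: ['P1', 'P2', 'P3', 'P4', 'P5', 'P6']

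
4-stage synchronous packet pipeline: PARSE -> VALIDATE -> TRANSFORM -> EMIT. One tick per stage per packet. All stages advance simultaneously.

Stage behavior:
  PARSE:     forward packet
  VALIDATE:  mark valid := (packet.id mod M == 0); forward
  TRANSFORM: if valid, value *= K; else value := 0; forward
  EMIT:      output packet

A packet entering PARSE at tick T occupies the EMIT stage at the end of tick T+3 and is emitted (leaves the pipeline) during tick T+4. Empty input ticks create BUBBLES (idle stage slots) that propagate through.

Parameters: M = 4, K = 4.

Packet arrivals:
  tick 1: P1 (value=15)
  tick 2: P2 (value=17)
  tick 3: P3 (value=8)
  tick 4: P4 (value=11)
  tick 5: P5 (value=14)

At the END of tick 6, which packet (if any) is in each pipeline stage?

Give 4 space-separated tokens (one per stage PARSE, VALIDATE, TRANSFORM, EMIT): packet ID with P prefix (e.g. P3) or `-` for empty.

Tick 1: [PARSE:P1(v=15,ok=F), VALIDATE:-, TRANSFORM:-, EMIT:-] out:-; in:P1
Tick 2: [PARSE:P2(v=17,ok=F), VALIDATE:P1(v=15,ok=F), TRANSFORM:-, EMIT:-] out:-; in:P2
Tick 3: [PARSE:P3(v=8,ok=F), VALIDATE:P2(v=17,ok=F), TRANSFORM:P1(v=0,ok=F), EMIT:-] out:-; in:P3
Tick 4: [PARSE:P4(v=11,ok=F), VALIDATE:P3(v=8,ok=F), TRANSFORM:P2(v=0,ok=F), EMIT:P1(v=0,ok=F)] out:-; in:P4
Tick 5: [PARSE:P5(v=14,ok=F), VALIDATE:P4(v=11,ok=T), TRANSFORM:P3(v=0,ok=F), EMIT:P2(v=0,ok=F)] out:P1(v=0); in:P5
Tick 6: [PARSE:-, VALIDATE:P5(v=14,ok=F), TRANSFORM:P4(v=44,ok=T), EMIT:P3(v=0,ok=F)] out:P2(v=0); in:-
At end of tick 6: ['-', 'P5', 'P4', 'P3']

Answer: - P5 P4 P3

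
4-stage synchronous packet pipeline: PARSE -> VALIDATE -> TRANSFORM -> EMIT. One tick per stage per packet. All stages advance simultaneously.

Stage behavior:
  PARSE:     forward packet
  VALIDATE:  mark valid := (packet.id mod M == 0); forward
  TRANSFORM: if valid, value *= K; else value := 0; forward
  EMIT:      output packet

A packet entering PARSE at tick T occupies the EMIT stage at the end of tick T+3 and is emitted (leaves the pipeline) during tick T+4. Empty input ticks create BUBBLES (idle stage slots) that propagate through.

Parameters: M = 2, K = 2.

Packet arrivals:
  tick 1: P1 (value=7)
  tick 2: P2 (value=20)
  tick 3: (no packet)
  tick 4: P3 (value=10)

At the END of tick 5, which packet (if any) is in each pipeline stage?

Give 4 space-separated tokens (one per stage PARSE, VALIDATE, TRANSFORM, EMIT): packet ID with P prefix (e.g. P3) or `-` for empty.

Tick 1: [PARSE:P1(v=7,ok=F), VALIDATE:-, TRANSFORM:-, EMIT:-] out:-; in:P1
Tick 2: [PARSE:P2(v=20,ok=F), VALIDATE:P1(v=7,ok=F), TRANSFORM:-, EMIT:-] out:-; in:P2
Tick 3: [PARSE:-, VALIDATE:P2(v=20,ok=T), TRANSFORM:P1(v=0,ok=F), EMIT:-] out:-; in:-
Tick 4: [PARSE:P3(v=10,ok=F), VALIDATE:-, TRANSFORM:P2(v=40,ok=T), EMIT:P1(v=0,ok=F)] out:-; in:P3
Tick 5: [PARSE:-, VALIDATE:P3(v=10,ok=F), TRANSFORM:-, EMIT:P2(v=40,ok=T)] out:P1(v=0); in:-
At end of tick 5: ['-', 'P3', '-', 'P2']

Answer: - P3 - P2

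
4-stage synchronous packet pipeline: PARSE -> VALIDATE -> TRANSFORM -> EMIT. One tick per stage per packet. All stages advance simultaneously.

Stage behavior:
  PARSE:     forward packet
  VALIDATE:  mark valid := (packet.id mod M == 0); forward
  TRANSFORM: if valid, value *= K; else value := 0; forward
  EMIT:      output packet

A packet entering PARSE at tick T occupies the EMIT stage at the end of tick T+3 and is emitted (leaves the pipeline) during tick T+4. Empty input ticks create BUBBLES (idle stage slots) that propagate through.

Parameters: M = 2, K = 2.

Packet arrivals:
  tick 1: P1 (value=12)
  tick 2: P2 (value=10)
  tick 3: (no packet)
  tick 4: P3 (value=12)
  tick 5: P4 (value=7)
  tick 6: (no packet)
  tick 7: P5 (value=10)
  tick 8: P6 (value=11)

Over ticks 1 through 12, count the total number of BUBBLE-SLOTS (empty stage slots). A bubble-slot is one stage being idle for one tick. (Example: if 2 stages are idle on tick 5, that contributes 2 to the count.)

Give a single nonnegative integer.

Tick 1: [PARSE:P1(v=12,ok=F), VALIDATE:-, TRANSFORM:-, EMIT:-] out:-; bubbles=3
Tick 2: [PARSE:P2(v=10,ok=F), VALIDATE:P1(v=12,ok=F), TRANSFORM:-, EMIT:-] out:-; bubbles=2
Tick 3: [PARSE:-, VALIDATE:P2(v=10,ok=T), TRANSFORM:P1(v=0,ok=F), EMIT:-] out:-; bubbles=2
Tick 4: [PARSE:P3(v=12,ok=F), VALIDATE:-, TRANSFORM:P2(v=20,ok=T), EMIT:P1(v=0,ok=F)] out:-; bubbles=1
Tick 5: [PARSE:P4(v=7,ok=F), VALIDATE:P3(v=12,ok=F), TRANSFORM:-, EMIT:P2(v=20,ok=T)] out:P1(v=0); bubbles=1
Tick 6: [PARSE:-, VALIDATE:P4(v=7,ok=T), TRANSFORM:P3(v=0,ok=F), EMIT:-] out:P2(v=20); bubbles=2
Tick 7: [PARSE:P5(v=10,ok=F), VALIDATE:-, TRANSFORM:P4(v=14,ok=T), EMIT:P3(v=0,ok=F)] out:-; bubbles=1
Tick 8: [PARSE:P6(v=11,ok=F), VALIDATE:P5(v=10,ok=F), TRANSFORM:-, EMIT:P4(v=14,ok=T)] out:P3(v=0); bubbles=1
Tick 9: [PARSE:-, VALIDATE:P6(v=11,ok=T), TRANSFORM:P5(v=0,ok=F), EMIT:-] out:P4(v=14); bubbles=2
Tick 10: [PARSE:-, VALIDATE:-, TRANSFORM:P6(v=22,ok=T), EMIT:P5(v=0,ok=F)] out:-; bubbles=2
Tick 11: [PARSE:-, VALIDATE:-, TRANSFORM:-, EMIT:P6(v=22,ok=T)] out:P5(v=0); bubbles=3
Tick 12: [PARSE:-, VALIDATE:-, TRANSFORM:-, EMIT:-] out:P6(v=22); bubbles=4
Total bubble-slots: 24

Answer: 24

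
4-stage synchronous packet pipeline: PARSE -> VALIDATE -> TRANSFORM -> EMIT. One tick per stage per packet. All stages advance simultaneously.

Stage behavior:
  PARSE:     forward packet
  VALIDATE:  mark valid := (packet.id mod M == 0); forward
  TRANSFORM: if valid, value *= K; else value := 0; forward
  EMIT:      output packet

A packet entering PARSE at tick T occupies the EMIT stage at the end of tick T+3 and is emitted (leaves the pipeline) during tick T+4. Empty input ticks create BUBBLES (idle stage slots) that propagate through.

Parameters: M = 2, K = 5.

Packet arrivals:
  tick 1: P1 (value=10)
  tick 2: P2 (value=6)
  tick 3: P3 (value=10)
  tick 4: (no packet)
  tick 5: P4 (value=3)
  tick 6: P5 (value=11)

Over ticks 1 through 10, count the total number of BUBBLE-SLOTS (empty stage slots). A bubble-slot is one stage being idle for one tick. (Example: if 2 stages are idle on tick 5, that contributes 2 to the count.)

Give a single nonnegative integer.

Answer: 20

Derivation:
Tick 1: [PARSE:P1(v=10,ok=F), VALIDATE:-, TRANSFORM:-, EMIT:-] out:-; bubbles=3
Tick 2: [PARSE:P2(v=6,ok=F), VALIDATE:P1(v=10,ok=F), TRANSFORM:-, EMIT:-] out:-; bubbles=2
Tick 3: [PARSE:P3(v=10,ok=F), VALIDATE:P2(v=6,ok=T), TRANSFORM:P1(v=0,ok=F), EMIT:-] out:-; bubbles=1
Tick 4: [PARSE:-, VALIDATE:P3(v=10,ok=F), TRANSFORM:P2(v=30,ok=T), EMIT:P1(v=0,ok=F)] out:-; bubbles=1
Tick 5: [PARSE:P4(v=3,ok=F), VALIDATE:-, TRANSFORM:P3(v=0,ok=F), EMIT:P2(v=30,ok=T)] out:P1(v=0); bubbles=1
Tick 6: [PARSE:P5(v=11,ok=F), VALIDATE:P4(v=3,ok=T), TRANSFORM:-, EMIT:P3(v=0,ok=F)] out:P2(v=30); bubbles=1
Tick 7: [PARSE:-, VALIDATE:P5(v=11,ok=F), TRANSFORM:P4(v=15,ok=T), EMIT:-] out:P3(v=0); bubbles=2
Tick 8: [PARSE:-, VALIDATE:-, TRANSFORM:P5(v=0,ok=F), EMIT:P4(v=15,ok=T)] out:-; bubbles=2
Tick 9: [PARSE:-, VALIDATE:-, TRANSFORM:-, EMIT:P5(v=0,ok=F)] out:P4(v=15); bubbles=3
Tick 10: [PARSE:-, VALIDATE:-, TRANSFORM:-, EMIT:-] out:P5(v=0); bubbles=4
Total bubble-slots: 20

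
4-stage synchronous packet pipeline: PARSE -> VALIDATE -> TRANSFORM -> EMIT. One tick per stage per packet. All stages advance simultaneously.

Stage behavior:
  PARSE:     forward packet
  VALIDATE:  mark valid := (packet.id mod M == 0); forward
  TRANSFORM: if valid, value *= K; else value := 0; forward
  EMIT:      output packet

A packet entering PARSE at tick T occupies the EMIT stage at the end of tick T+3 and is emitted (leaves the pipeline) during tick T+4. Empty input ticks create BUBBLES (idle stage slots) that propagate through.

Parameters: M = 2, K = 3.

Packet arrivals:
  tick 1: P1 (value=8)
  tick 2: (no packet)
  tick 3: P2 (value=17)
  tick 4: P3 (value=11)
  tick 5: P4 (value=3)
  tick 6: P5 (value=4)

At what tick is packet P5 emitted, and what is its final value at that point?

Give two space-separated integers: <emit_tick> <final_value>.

Tick 1: [PARSE:P1(v=8,ok=F), VALIDATE:-, TRANSFORM:-, EMIT:-] out:-; in:P1
Tick 2: [PARSE:-, VALIDATE:P1(v=8,ok=F), TRANSFORM:-, EMIT:-] out:-; in:-
Tick 3: [PARSE:P2(v=17,ok=F), VALIDATE:-, TRANSFORM:P1(v=0,ok=F), EMIT:-] out:-; in:P2
Tick 4: [PARSE:P3(v=11,ok=F), VALIDATE:P2(v=17,ok=T), TRANSFORM:-, EMIT:P1(v=0,ok=F)] out:-; in:P3
Tick 5: [PARSE:P4(v=3,ok=F), VALIDATE:P3(v=11,ok=F), TRANSFORM:P2(v=51,ok=T), EMIT:-] out:P1(v=0); in:P4
Tick 6: [PARSE:P5(v=4,ok=F), VALIDATE:P4(v=3,ok=T), TRANSFORM:P3(v=0,ok=F), EMIT:P2(v=51,ok=T)] out:-; in:P5
Tick 7: [PARSE:-, VALIDATE:P5(v=4,ok=F), TRANSFORM:P4(v=9,ok=T), EMIT:P3(v=0,ok=F)] out:P2(v=51); in:-
Tick 8: [PARSE:-, VALIDATE:-, TRANSFORM:P5(v=0,ok=F), EMIT:P4(v=9,ok=T)] out:P3(v=0); in:-
Tick 9: [PARSE:-, VALIDATE:-, TRANSFORM:-, EMIT:P5(v=0,ok=F)] out:P4(v=9); in:-
Tick 10: [PARSE:-, VALIDATE:-, TRANSFORM:-, EMIT:-] out:P5(v=0); in:-
P5: arrives tick 6, valid=False (id=5, id%2=1), emit tick 10, final value 0

Answer: 10 0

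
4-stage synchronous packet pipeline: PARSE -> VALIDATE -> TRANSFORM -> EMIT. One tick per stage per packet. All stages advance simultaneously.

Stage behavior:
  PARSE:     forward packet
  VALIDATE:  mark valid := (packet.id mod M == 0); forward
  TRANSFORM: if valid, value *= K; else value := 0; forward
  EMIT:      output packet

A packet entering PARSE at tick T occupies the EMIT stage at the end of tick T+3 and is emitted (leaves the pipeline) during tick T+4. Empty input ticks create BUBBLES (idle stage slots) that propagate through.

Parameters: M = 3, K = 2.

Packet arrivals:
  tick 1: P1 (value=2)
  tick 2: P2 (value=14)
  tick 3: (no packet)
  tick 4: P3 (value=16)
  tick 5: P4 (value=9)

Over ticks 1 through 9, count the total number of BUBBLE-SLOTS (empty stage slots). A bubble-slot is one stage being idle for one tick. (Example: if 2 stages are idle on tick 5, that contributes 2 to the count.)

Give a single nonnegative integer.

Tick 1: [PARSE:P1(v=2,ok=F), VALIDATE:-, TRANSFORM:-, EMIT:-] out:-; bubbles=3
Tick 2: [PARSE:P2(v=14,ok=F), VALIDATE:P1(v=2,ok=F), TRANSFORM:-, EMIT:-] out:-; bubbles=2
Tick 3: [PARSE:-, VALIDATE:P2(v=14,ok=F), TRANSFORM:P1(v=0,ok=F), EMIT:-] out:-; bubbles=2
Tick 4: [PARSE:P3(v=16,ok=F), VALIDATE:-, TRANSFORM:P2(v=0,ok=F), EMIT:P1(v=0,ok=F)] out:-; bubbles=1
Tick 5: [PARSE:P4(v=9,ok=F), VALIDATE:P3(v=16,ok=T), TRANSFORM:-, EMIT:P2(v=0,ok=F)] out:P1(v=0); bubbles=1
Tick 6: [PARSE:-, VALIDATE:P4(v=9,ok=F), TRANSFORM:P3(v=32,ok=T), EMIT:-] out:P2(v=0); bubbles=2
Tick 7: [PARSE:-, VALIDATE:-, TRANSFORM:P4(v=0,ok=F), EMIT:P3(v=32,ok=T)] out:-; bubbles=2
Tick 8: [PARSE:-, VALIDATE:-, TRANSFORM:-, EMIT:P4(v=0,ok=F)] out:P3(v=32); bubbles=3
Tick 9: [PARSE:-, VALIDATE:-, TRANSFORM:-, EMIT:-] out:P4(v=0); bubbles=4
Total bubble-slots: 20

Answer: 20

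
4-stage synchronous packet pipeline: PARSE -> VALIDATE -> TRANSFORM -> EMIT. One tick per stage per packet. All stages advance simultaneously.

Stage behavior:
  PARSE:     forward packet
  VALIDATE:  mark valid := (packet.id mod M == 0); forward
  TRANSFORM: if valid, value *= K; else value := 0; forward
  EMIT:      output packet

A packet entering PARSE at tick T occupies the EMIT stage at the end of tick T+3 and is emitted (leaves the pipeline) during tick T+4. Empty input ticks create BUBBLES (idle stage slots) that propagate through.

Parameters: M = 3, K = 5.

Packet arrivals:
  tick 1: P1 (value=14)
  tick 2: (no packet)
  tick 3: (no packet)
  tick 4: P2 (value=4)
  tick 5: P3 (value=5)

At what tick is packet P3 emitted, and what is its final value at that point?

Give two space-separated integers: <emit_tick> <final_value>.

Tick 1: [PARSE:P1(v=14,ok=F), VALIDATE:-, TRANSFORM:-, EMIT:-] out:-; in:P1
Tick 2: [PARSE:-, VALIDATE:P1(v=14,ok=F), TRANSFORM:-, EMIT:-] out:-; in:-
Tick 3: [PARSE:-, VALIDATE:-, TRANSFORM:P1(v=0,ok=F), EMIT:-] out:-; in:-
Tick 4: [PARSE:P2(v=4,ok=F), VALIDATE:-, TRANSFORM:-, EMIT:P1(v=0,ok=F)] out:-; in:P2
Tick 5: [PARSE:P3(v=5,ok=F), VALIDATE:P2(v=4,ok=F), TRANSFORM:-, EMIT:-] out:P1(v=0); in:P3
Tick 6: [PARSE:-, VALIDATE:P3(v=5,ok=T), TRANSFORM:P2(v=0,ok=F), EMIT:-] out:-; in:-
Tick 7: [PARSE:-, VALIDATE:-, TRANSFORM:P3(v=25,ok=T), EMIT:P2(v=0,ok=F)] out:-; in:-
Tick 8: [PARSE:-, VALIDATE:-, TRANSFORM:-, EMIT:P3(v=25,ok=T)] out:P2(v=0); in:-
Tick 9: [PARSE:-, VALIDATE:-, TRANSFORM:-, EMIT:-] out:P3(v=25); in:-
P3: arrives tick 5, valid=True (id=3, id%3=0), emit tick 9, final value 25

Answer: 9 25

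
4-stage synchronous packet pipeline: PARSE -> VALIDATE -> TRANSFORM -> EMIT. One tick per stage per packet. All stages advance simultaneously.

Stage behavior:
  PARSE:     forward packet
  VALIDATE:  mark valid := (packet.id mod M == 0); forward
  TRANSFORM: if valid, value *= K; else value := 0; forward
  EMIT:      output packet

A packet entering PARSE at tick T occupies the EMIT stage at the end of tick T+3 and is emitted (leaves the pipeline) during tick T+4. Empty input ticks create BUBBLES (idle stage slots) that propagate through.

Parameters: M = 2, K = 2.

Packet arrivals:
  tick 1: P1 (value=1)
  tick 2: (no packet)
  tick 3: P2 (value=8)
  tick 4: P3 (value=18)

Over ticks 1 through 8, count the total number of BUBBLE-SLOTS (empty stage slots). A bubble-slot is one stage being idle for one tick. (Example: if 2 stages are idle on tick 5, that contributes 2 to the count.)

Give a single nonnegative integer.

Answer: 20

Derivation:
Tick 1: [PARSE:P1(v=1,ok=F), VALIDATE:-, TRANSFORM:-, EMIT:-] out:-; bubbles=3
Tick 2: [PARSE:-, VALIDATE:P1(v=1,ok=F), TRANSFORM:-, EMIT:-] out:-; bubbles=3
Tick 3: [PARSE:P2(v=8,ok=F), VALIDATE:-, TRANSFORM:P1(v=0,ok=F), EMIT:-] out:-; bubbles=2
Tick 4: [PARSE:P3(v=18,ok=F), VALIDATE:P2(v=8,ok=T), TRANSFORM:-, EMIT:P1(v=0,ok=F)] out:-; bubbles=1
Tick 5: [PARSE:-, VALIDATE:P3(v=18,ok=F), TRANSFORM:P2(v=16,ok=T), EMIT:-] out:P1(v=0); bubbles=2
Tick 6: [PARSE:-, VALIDATE:-, TRANSFORM:P3(v=0,ok=F), EMIT:P2(v=16,ok=T)] out:-; bubbles=2
Tick 7: [PARSE:-, VALIDATE:-, TRANSFORM:-, EMIT:P3(v=0,ok=F)] out:P2(v=16); bubbles=3
Tick 8: [PARSE:-, VALIDATE:-, TRANSFORM:-, EMIT:-] out:P3(v=0); bubbles=4
Total bubble-slots: 20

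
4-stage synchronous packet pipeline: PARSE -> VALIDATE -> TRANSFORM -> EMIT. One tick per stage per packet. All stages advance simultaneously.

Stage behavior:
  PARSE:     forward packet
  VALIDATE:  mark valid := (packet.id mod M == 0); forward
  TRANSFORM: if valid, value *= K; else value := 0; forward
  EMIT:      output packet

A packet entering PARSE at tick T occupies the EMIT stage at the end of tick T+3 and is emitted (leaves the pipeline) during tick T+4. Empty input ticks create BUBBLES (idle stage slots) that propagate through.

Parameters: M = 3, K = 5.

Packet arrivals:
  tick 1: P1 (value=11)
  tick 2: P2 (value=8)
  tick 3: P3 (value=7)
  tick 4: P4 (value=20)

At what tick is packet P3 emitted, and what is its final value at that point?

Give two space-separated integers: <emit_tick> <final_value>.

Tick 1: [PARSE:P1(v=11,ok=F), VALIDATE:-, TRANSFORM:-, EMIT:-] out:-; in:P1
Tick 2: [PARSE:P2(v=8,ok=F), VALIDATE:P1(v=11,ok=F), TRANSFORM:-, EMIT:-] out:-; in:P2
Tick 3: [PARSE:P3(v=7,ok=F), VALIDATE:P2(v=8,ok=F), TRANSFORM:P1(v=0,ok=F), EMIT:-] out:-; in:P3
Tick 4: [PARSE:P4(v=20,ok=F), VALIDATE:P3(v=7,ok=T), TRANSFORM:P2(v=0,ok=F), EMIT:P1(v=0,ok=F)] out:-; in:P4
Tick 5: [PARSE:-, VALIDATE:P4(v=20,ok=F), TRANSFORM:P3(v=35,ok=T), EMIT:P2(v=0,ok=F)] out:P1(v=0); in:-
Tick 6: [PARSE:-, VALIDATE:-, TRANSFORM:P4(v=0,ok=F), EMIT:P3(v=35,ok=T)] out:P2(v=0); in:-
Tick 7: [PARSE:-, VALIDATE:-, TRANSFORM:-, EMIT:P4(v=0,ok=F)] out:P3(v=35); in:-
Tick 8: [PARSE:-, VALIDATE:-, TRANSFORM:-, EMIT:-] out:P4(v=0); in:-
P3: arrives tick 3, valid=True (id=3, id%3=0), emit tick 7, final value 35

Answer: 7 35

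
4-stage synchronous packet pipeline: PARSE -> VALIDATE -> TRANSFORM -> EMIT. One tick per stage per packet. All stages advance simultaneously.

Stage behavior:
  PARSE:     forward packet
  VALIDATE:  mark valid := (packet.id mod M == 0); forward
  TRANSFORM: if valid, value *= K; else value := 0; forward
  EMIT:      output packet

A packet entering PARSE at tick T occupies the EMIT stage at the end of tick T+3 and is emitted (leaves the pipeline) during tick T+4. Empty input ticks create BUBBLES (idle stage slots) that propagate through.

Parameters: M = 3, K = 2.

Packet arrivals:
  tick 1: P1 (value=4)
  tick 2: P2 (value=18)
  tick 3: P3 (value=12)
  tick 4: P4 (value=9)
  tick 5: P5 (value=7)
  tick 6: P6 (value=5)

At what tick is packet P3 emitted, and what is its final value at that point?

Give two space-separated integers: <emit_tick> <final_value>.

Tick 1: [PARSE:P1(v=4,ok=F), VALIDATE:-, TRANSFORM:-, EMIT:-] out:-; in:P1
Tick 2: [PARSE:P2(v=18,ok=F), VALIDATE:P1(v=4,ok=F), TRANSFORM:-, EMIT:-] out:-; in:P2
Tick 3: [PARSE:P3(v=12,ok=F), VALIDATE:P2(v=18,ok=F), TRANSFORM:P1(v=0,ok=F), EMIT:-] out:-; in:P3
Tick 4: [PARSE:P4(v=9,ok=F), VALIDATE:P3(v=12,ok=T), TRANSFORM:P2(v=0,ok=F), EMIT:P1(v=0,ok=F)] out:-; in:P4
Tick 5: [PARSE:P5(v=7,ok=F), VALIDATE:P4(v=9,ok=F), TRANSFORM:P3(v=24,ok=T), EMIT:P2(v=0,ok=F)] out:P1(v=0); in:P5
Tick 6: [PARSE:P6(v=5,ok=F), VALIDATE:P5(v=7,ok=F), TRANSFORM:P4(v=0,ok=F), EMIT:P3(v=24,ok=T)] out:P2(v=0); in:P6
Tick 7: [PARSE:-, VALIDATE:P6(v=5,ok=T), TRANSFORM:P5(v=0,ok=F), EMIT:P4(v=0,ok=F)] out:P3(v=24); in:-
Tick 8: [PARSE:-, VALIDATE:-, TRANSFORM:P6(v=10,ok=T), EMIT:P5(v=0,ok=F)] out:P4(v=0); in:-
Tick 9: [PARSE:-, VALIDATE:-, TRANSFORM:-, EMIT:P6(v=10,ok=T)] out:P5(v=0); in:-
Tick 10: [PARSE:-, VALIDATE:-, TRANSFORM:-, EMIT:-] out:P6(v=10); in:-
P3: arrives tick 3, valid=True (id=3, id%3=0), emit tick 7, final value 24

Answer: 7 24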